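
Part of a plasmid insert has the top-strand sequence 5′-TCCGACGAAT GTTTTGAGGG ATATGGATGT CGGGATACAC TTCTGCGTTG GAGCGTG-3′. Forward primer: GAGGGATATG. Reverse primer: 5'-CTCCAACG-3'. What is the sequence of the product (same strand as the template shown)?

5'-GAGGGATATGGATGTCGGGATACACTTCTGCGTTGGAG-3'

Forward primer GAGGGATATG is found on the top strand at positions 16–25.
Taking the reverse complement of CTCCAACG gives CGTTGGAG, found at positions 46–53 on the template; the primer anneals here to the top strand with its 3' end pointing upstream.
The product is the template from position 16 through 53 (38 bp).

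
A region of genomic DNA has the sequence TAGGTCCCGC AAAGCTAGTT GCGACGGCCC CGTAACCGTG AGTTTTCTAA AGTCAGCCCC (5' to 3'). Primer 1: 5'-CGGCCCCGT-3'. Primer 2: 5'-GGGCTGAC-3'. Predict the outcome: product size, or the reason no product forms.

Primer 1 (CGGCCCCGT) matches the top strand at positions 25–33; it acts as a forward primer.
Primer 2's reverse complement is GTCAGCCC, matching the top strand at positions 52–59; it acts as a reverse primer.
The 3' ends face each other across positions 25–59, giving a 35 bp product.

Yes — a 35 bp product.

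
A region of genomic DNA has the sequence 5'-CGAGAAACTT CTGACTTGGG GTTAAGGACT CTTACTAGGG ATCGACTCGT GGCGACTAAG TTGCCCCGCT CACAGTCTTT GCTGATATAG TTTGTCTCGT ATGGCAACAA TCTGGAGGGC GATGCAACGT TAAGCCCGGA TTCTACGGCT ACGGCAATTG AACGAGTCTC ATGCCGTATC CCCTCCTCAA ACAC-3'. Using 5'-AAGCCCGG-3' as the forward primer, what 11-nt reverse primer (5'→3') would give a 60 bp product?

5'-TTTGAGGAGGG-3'

The forward primer binds at positions 132–139, so a 60 bp product ends at position 132 + 60 − 1 = 191.
The reverse primer anneals to the top strand over positions 181–191, i.e. to CCCTCCTCAAA.
Its sequence written 5'→3' is the reverse complement: TTTGAGGAGGG.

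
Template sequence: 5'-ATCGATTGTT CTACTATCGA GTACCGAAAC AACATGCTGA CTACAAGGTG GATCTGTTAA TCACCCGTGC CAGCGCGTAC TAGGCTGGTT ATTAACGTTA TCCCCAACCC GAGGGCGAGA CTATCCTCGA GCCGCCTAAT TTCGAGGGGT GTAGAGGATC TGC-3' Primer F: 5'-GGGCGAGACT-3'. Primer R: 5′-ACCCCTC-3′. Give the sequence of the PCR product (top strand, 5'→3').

The forward primer matches the template at positions 113–122.
The reverse primer's reverse complement is GAGGGGT, which matches the template at positions 144–150.
The product is the template from position 113 through 150 (38 bp).

5'-GGGCGAGACTATCCTCGAGCCGCCTAATTTCGAGGGGT-3'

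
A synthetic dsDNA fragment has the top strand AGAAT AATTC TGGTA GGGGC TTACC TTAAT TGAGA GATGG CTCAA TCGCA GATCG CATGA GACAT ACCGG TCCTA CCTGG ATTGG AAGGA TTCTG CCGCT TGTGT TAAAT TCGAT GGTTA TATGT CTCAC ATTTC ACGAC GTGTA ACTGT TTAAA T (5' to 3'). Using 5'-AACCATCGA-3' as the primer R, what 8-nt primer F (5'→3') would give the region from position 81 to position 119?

The reverse primer's reverse complement TCGATGGTT matches the template at positions 111–119; the product starts at position 81.
The forward primer is identical to the top strand over positions 81–88: ATTGGAAG.

5'-ATTGGAAG-3'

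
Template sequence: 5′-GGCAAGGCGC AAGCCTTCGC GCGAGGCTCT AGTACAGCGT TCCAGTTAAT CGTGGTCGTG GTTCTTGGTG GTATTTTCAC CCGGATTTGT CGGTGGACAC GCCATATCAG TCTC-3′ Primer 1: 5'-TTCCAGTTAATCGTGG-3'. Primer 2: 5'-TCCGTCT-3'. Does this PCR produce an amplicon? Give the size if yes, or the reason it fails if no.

Primer 2 (TCCGTCT) does not match the top strand, and its reverse complement AGACGGA does not match either.
With no annealing site for primer 2, no amplification occurs.

No product — primer 2 has no binding site in the template.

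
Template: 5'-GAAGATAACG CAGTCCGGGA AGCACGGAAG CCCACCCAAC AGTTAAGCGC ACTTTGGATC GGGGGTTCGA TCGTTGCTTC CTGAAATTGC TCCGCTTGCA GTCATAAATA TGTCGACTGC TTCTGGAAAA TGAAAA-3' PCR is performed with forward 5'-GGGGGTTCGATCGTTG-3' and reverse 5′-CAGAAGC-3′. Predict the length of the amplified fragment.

Scanning the template, GGGGGTTCGATCGTTG occurs at positions 61–76; this primer anneals to the bottom strand there with its 3' end pointing downstream.
Taking the reverse complement of CAGAAGC gives GCTTCTG, found at positions 119–125 on the template; the primer anneals here to the top strand with its 3' end pointing upstream.
The product runs from position 61 to position 125, so its length is 125 − 61 + 1 = 65 bp.

65 bp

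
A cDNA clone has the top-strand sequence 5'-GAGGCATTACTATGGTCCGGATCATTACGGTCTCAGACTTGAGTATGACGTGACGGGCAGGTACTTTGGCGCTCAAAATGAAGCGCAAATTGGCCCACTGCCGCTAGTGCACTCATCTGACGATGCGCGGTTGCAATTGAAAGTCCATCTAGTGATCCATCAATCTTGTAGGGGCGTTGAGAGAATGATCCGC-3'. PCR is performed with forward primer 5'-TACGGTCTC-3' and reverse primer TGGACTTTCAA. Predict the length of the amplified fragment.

Scanning the template, TACGGTCTC occurs at positions 26–34; this primer anneals to the bottom strand there with its 3' end pointing downstream.
Taking the reverse complement of TGGACTTTCAA gives TTGAAAGTCCA, found at positions 137–147 on the template; the primer anneals here to the top strand with its 3' end pointing upstream.
The product runs from position 26 to position 147, so its length is 147 − 26 + 1 = 122 bp.

122 bp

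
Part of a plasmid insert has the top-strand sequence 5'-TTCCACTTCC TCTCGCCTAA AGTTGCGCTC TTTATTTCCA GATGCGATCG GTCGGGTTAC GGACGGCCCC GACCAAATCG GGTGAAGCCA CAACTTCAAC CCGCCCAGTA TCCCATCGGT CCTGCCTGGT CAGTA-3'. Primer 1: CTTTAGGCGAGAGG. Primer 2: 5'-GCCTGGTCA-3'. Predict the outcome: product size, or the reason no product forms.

Primer 1 (CTTTAGGCGAGAGG) has reverse complement CCTCTCGCCTAAAG, which matches the top strand at positions 9–22; primer 1 anneals to the top strand there with its 3' end pointing upstream toward position 9.
Primer 2 (GCCTGGTCA) matches the top strand directly at positions 124–132; it anneals to the bottom strand with its 3' end pointing downstream toward position 132.
The 3' ends diverge (primer 1 extends toward position 1, primer 2 toward position 135), so the primers never converge on a shared product.

No product — the primers' 3' ends point away from each other.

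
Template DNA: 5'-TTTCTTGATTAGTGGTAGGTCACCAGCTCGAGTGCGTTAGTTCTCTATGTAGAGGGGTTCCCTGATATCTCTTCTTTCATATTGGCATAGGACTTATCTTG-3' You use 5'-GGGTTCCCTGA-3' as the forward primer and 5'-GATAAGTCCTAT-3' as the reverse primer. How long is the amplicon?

Forward primer GGGTTCCCTGA is found on the top strand at positions 55–65.
Reverse complement of the reverse primer: ATAGGACTTATC. This occurs on the top strand at positions 87–98.
Amplicon spans positions 55–98: 44 bp.

44 bp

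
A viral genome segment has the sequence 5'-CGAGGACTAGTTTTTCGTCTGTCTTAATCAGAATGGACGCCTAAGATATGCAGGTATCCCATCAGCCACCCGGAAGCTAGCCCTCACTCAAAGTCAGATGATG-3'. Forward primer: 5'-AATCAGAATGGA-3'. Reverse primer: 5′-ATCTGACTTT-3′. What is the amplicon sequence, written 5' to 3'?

Scanning the template, AATCAGAATGGA occurs at positions 26–37; this primer anneals to the bottom strand there with its 3' end pointing downstream.
The reverse primer's reverse complement is AAAGTCAGAT, which matches the template at positions 90–99.
The product is the template from position 26 through 99 (74 bp).

5'-AATCAGAATGGACGCCTAAGATATGCAGGTATCCCATCAGCCACCCGGAAGCTAGCCCTCACTCAAAGTCAGAT-3'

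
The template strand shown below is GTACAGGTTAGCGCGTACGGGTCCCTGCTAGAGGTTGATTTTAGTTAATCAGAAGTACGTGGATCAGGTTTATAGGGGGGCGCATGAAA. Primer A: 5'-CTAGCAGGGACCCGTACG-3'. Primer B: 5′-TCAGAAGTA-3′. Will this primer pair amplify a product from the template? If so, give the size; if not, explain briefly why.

Primer A (CTAGCAGGGACCCGTACG) has reverse complement CGTACGGGTCCCTGCTAG, which matches the top strand at positions 14–31; primer A anneals to the top strand there with its 3' end pointing upstream toward position 14.
Primer B (TCAGAAGTA) matches the top strand directly at positions 49–57; it anneals to the bottom strand with its 3' end pointing downstream toward position 57.
The 3' ends diverge (primer A extends toward position 1, primer B toward position 89), so the primers never converge on a shared product.

No product — the primers' 3' ends point away from each other.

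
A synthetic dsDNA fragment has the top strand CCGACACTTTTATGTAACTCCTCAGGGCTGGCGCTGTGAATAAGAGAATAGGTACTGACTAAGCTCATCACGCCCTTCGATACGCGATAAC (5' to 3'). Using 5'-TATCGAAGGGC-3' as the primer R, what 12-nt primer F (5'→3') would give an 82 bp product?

5'-CCGACACTTTTA-3'

The reverse primer's reverse complement GCCCTTCGATA matches the template at positions 72–82, so the product ends at position 82.
An 82 bp product then starts at position 82 − 82 + 1 = 1.
The forward primer is identical to the top strand there: CCGACACTTTTA.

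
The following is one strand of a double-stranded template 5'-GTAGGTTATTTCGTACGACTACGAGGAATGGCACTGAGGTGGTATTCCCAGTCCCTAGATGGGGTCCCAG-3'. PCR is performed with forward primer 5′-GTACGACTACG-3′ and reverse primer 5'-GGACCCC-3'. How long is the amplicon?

55 bp

The forward primer matches the template at positions 13–23.
Reverse complement of the reverse primer: GGGGTCC. This occurs on the top strand at positions 61–67.
Product length = (reverse-primer end) − (forward-primer start) + 1 = 67 − 13 + 1 = 55 bp.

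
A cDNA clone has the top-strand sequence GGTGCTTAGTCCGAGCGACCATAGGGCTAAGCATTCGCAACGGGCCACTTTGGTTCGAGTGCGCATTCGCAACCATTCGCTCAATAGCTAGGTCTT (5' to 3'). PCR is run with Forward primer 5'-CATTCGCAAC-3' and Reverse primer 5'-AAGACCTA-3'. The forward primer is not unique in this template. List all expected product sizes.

The forward primer CATTCGCAAC matches the top strand at positions 32–41, 64–73.
The reverse primer's reverse complement is TAGGTCTT, matching at positions 89–96.
Each forward site pairs with the reverse site to give a product ending at position 96: sizes 65, 33 bp.

65 bp, 33 bp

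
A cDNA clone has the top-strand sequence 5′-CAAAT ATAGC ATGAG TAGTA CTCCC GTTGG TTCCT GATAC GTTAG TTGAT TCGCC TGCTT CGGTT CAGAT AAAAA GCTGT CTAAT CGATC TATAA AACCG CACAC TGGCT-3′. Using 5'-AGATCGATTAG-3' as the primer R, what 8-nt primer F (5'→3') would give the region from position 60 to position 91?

5'-TCGGTTCA-3'

The reverse primer's reverse complement CTAATCGATCT matches the template at positions 81–91; the product starts at position 60.
The forward primer is identical to the top strand over positions 60–67: TCGGTTCA.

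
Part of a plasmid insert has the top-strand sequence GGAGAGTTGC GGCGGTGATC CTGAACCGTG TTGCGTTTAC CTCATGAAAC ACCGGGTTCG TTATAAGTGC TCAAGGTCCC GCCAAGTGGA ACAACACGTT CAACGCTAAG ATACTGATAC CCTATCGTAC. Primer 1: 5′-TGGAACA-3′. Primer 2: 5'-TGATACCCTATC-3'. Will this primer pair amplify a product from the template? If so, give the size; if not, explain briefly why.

Primer 1 (TGGAACA) matches the top strand at positions 87–93 (3' end points downstream).
Primer 2 (TGATACCCTATC) also matches the top strand directly, at positions 115–126 — its reverse complement GATAGGGTATCA is not present.
Both primers anneal to the bottom strand with 3' ends pointing the same way, so neither can prime synthesis back toward the other.

No product — both primers anneal to the same strand and extend in the same direction.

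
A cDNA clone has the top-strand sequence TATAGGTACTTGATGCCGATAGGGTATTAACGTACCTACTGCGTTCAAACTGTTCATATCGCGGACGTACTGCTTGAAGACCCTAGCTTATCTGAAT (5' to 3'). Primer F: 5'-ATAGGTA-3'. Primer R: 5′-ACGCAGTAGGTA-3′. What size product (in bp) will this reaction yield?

43 bp

Scanning the template, ATAGGTA occurs at positions 2–8; this primer anneals to the bottom strand there with its 3' end pointing downstream.
Reverse complement of the reverse primer: TACCTACTGCGT. This occurs on the top strand at positions 33–44.
The product runs from position 2 to position 44, so its length is 44 − 2 + 1 = 43 bp.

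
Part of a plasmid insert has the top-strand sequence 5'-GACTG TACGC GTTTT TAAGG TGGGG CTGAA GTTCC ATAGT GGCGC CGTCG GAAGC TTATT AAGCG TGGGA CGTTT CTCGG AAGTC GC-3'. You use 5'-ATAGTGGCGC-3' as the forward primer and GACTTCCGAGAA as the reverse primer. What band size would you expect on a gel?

Scanning the template, ATAGTGGCGC occurs at positions 36–45; this primer anneals to the bottom strand there with its 3' end pointing downstream.
Reverse complement of the reverse primer: TTCTCGGAAGTC. This occurs on the top strand at positions 74–85.
Product length = (reverse-primer end) − (forward-primer start) + 1 = 85 − 36 + 1 = 50 bp.

50 bp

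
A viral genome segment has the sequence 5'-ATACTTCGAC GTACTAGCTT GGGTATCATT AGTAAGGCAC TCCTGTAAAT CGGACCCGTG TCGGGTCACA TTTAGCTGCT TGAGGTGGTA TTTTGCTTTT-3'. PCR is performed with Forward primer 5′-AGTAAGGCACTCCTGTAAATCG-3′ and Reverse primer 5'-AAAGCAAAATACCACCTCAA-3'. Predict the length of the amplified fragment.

69 bp

Scanning the template, AGTAAGGCACTCCTGTAAATCG occurs at positions 31–52; this primer anneals to the bottom strand there with its 3' end pointing downstream.
Taking the reverse complement of AAAGCAAAATACCACCTCAA gives TTGAGGTGGTATTTTGCTTT, found at positions 80–99 on the template; the primer anneals here to the top strand with its 3' end pointing upstream.
Amplicon spans positions 31–99: 69 bp.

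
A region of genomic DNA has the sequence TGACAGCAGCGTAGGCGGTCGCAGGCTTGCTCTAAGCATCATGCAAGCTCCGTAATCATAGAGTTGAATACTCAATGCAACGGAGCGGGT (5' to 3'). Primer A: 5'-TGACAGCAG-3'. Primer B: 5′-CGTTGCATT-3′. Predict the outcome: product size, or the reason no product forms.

Primer A (TGACAGCAG) matches the top strand at positions 1–9; it acts as a forward primer.
Primer B's reverse complement is AATGCAACG, matching the top strand at positions 74–82; it acts as a reverse primer.
The 3' ends face each other across positions 1–82, giving an 82 bp product.

Yes — an 82 bp product.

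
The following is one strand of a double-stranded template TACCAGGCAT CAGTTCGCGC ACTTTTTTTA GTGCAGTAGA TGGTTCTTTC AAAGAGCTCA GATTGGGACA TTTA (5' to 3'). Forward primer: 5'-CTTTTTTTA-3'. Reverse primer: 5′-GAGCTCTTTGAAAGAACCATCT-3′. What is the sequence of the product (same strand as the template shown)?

5'-CTTTTTTTAGTGCAGTAGATGGTTCTTTCAAAGAGCTC-3'

Forward primer CTTTTTTTA is found on the top strand at positions 22–30.
The reverse primer's reverse complement is AGATGGTTCTTTCAAAGAGCTC, which matches the template at positions 38–59.
The product is the template from position 22 through 59 (38 bp).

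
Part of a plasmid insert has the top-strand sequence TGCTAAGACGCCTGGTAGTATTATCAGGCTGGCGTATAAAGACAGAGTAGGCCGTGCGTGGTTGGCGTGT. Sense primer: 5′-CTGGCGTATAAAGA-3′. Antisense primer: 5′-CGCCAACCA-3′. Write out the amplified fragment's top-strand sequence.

Scanning the template, CTGGCGTATAAAGA occurs at positions 29–42; this primer anneals to the bottom strand there with its 3' end pointing downstream.
Reverse complement of the reverse primer: TGGTTGGCG. This occurs on the top strand at positions 59–67.
The product is the template from position 29 through 67 (39 bp).

5'-CTGGCGTATAAAGACAGAGTAGGCCGTGCGTGGTTGGCG-3'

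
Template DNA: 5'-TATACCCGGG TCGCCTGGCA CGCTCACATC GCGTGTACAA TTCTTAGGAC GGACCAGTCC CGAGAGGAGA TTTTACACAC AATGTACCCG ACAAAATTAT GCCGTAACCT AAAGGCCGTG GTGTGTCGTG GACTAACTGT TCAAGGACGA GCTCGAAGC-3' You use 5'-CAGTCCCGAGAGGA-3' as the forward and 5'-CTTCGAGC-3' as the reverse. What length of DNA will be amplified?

104 bp

Scanning the template, CAGTCCCGAGAGGA occurs at positions 55–68; this primer anneals to the bottom strand there with its 3' end pointing downstream.
The reverse primer's reverse complement is GCTCGAAG, which matches the template at positions 151–158.
Amplicon spans positions 55–158: 104 bp.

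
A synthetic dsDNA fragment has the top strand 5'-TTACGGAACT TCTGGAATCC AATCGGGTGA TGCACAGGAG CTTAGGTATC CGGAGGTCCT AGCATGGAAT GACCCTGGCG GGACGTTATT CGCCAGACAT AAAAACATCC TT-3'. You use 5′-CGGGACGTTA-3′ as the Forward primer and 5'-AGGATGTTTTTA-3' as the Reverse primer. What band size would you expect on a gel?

Forward primer CGGGACGTTA is found on the top strand at positions 79–88.
Reverse complement of the reverse primer: TAAAAACATCCT. This occurs on the top strand at positions 100–111.
Amplicon spans positions 79–111: 33 bp.

33 bp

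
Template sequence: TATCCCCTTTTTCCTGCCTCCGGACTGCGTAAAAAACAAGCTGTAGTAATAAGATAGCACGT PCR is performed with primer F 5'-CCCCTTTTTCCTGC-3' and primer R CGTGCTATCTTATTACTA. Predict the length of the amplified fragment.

Forward primer CCCCTTTTTCCTGC is found on the top strand at positions 4–17.
Taking the reverse complement of CGTGCTATCTTATTACTA gives TAGTAATAAGATAGCACG, found at positions 44–61 on the template; the primer anneals here to the top strand with its 3' end pointing upstream.
Product length = (reverse-primer end) − (forward-primer start) + 1 = 61 − 4 + 1 = 58 bp.

58 bp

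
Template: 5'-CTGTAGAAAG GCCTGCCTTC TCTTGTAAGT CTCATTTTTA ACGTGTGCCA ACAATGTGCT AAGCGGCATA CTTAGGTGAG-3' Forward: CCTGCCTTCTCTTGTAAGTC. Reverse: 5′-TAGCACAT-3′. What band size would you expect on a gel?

Forward primer CCTGCCTTCTCTTGTAAGTC is found on the top strand at positions 12–31.
Taking the reverse complement of TAGCACAT gives ATGTGCTA, found at positions 54–61 on the template; the primer anneals here to the top strand with its 3' end pointing upstream.
Product length = (reverse-primer end) − (forward-primer start) + 1 = 61 − 12 + 1 = 50 bp.

50 bp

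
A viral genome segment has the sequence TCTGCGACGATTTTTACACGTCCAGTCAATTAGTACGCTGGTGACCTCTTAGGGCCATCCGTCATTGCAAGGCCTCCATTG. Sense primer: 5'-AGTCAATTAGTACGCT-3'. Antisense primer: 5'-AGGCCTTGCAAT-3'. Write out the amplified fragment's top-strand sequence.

The forward primer matches the template at positions 24–39.
The reverse primer's reverse complement is ATTGCAAGGCCT, which matches the template at positions 64–75.
The product is the template from position 24 through 75 (52 bp).

5'-AGTCAATTAGTACGCTGGTGACCTCTTAGGGCCATCCGTCATTGCAAGGCCT-3'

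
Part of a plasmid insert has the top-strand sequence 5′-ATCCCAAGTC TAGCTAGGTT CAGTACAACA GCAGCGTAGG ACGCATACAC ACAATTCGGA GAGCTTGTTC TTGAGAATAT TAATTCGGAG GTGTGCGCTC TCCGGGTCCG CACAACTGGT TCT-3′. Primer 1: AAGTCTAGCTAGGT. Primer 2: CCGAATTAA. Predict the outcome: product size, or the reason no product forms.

Yes — an 83 bp product.

Primer 1 (AAGTCTAGCTAGGT) matches the top strand at positions 6–19; it acts as a forward primer.
Primer 2's reverse complement is TTAATTCGG, matching the top strand at positions 80–88; it acts as a reverse primer.
The 3' ends face each other across positions 6–88, giving an 83 bp product.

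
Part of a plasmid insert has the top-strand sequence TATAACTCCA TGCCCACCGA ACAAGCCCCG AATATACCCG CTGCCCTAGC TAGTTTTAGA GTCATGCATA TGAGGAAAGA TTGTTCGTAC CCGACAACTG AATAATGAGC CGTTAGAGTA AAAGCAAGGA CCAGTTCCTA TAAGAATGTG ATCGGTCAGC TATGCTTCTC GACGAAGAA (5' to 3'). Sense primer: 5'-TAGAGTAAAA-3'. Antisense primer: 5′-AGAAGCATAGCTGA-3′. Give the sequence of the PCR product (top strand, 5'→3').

The forward primer matches the template at positions 114–123.
Reverse complement of the reverse primer: TCAGCTATGCTTCT. This occurs on the top strand at positions 156–169.
The product is the template from position 114 through 169 (56 bp).

5'-TAGAGTAAAAGCAAGGACCAGTTCCTATAAGAATGTGATCGGTCAGCTATGCTTCT-3'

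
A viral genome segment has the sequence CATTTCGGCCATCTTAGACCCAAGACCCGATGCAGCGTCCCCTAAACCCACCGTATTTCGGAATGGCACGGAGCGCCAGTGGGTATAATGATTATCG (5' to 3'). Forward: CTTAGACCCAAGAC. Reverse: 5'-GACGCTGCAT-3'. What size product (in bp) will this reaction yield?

27 bp

Scanning the template, CTTAGACCCAAGAC occurs at positions 13–26; this primer anneals to the bottom strand there with its 3' end pointing downstream.
Reverse complement of the reverse primer: ATGCAGCGTC. This occurs on the top strand at positions 30–39.
The product runs from position 13 to position 39, so its length is 39 − 13 + 1 = 27 bp.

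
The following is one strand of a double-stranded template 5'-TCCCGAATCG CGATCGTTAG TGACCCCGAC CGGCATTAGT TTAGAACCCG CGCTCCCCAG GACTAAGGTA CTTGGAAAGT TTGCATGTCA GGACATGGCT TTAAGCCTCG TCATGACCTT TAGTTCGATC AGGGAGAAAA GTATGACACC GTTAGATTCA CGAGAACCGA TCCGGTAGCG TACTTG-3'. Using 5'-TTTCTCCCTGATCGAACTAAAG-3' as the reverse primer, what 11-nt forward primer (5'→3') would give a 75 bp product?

5'-AAGGTACTTGG-3'

The reverse primer's reverse complement CTTTAGTTCGATCAGGGAGAAA matches the template at positions 118–139, so the product ends at position 139.
A 75 bp product then starts at position 139 − 75 + 1 = 65.
The forward primer is identical to the top strand there: AAGGTACTTGG.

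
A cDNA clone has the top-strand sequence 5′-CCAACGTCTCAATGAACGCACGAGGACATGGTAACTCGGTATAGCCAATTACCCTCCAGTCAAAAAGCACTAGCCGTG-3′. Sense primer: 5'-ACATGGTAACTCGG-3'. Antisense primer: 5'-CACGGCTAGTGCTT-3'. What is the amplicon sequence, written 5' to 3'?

5'-ACATGGTAACTCGGTATAGCCAATTACCCTCCAGTCAAAAAGCACTAGCCGTG-3'

Forward primer ACATGGTAACTCGG is found on the top strand at positions 26–39.
Taking the reverse complement of CACGGCTAGTGCTT gives AAGCACTAGCCGTG, found at positions 65–78 on the template; the primer anneals here to the top strand with its 3' end pointing upstream.
The product is the template from position 26 through 78 (53 bp).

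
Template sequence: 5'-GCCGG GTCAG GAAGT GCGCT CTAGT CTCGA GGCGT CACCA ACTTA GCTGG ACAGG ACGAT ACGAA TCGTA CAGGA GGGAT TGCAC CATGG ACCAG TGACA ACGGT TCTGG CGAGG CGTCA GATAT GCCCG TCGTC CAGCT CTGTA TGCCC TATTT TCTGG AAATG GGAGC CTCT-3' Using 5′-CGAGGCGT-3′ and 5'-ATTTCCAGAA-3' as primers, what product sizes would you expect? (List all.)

The forward primer CGAGGCGT matches the top strand at positions 28–35, 111–118.
The reverse primer's reverse complement is TTCTGGAAAT, matching at positions 155–164.
Each forward site pairs with the reverse site to give a product ending at position 164: sizes 137, 54 bp.

137 bp, 54 bp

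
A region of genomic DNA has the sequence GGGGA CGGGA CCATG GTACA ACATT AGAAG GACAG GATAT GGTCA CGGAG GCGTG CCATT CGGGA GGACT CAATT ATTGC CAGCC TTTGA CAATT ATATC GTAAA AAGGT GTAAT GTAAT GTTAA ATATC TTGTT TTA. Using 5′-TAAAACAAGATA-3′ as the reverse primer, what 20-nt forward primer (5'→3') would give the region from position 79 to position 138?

The reverse primer's reverse complement TATCTTGTTTTA matches the template at positions 127–138; the product starts at position 79.
The forward primer is identical to the top strand over positions 79–98: GCCAGCCTTTGACAATTATA.

5'-GCCAGCCTTTGACAATTATA-3'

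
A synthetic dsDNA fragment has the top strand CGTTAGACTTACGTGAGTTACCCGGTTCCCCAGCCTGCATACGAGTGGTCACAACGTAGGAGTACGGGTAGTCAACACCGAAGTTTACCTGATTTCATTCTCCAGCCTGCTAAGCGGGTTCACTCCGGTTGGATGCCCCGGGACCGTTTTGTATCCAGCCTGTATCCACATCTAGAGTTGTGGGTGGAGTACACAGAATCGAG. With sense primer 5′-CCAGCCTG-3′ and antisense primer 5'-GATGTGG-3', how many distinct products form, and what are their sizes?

Three products: 143 bp, 71 bp, 18 bp

The forward primer CCAGCCTG matches the top strand at positions 30–37, 102–109, 155–162.
The reverse primer's reverse complement is CCACATC, matching at positions 166–172.
Each forward site pairs with the reverse site to give a product ending at position 172: sizes 143, 71, 18 bp.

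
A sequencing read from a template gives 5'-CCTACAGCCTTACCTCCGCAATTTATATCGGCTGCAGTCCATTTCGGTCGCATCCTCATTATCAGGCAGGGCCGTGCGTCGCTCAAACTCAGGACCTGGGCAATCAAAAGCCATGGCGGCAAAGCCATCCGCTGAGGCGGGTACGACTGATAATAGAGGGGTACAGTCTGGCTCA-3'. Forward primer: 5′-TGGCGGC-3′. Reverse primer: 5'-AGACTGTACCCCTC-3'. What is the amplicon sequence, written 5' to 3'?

5'-TGGCGGCAAAGCCATCCGCTGAGGCGGGTACGACTGATAATAGAGGGGTACAGTCT-3'

The forward primer matches the template at positions 114–120.
The reverse primer's reverse complement is GAGGGGTACAGTCT, which matches the template at positions 156–169.
The product is the template from position 114 through 169 (56 bp).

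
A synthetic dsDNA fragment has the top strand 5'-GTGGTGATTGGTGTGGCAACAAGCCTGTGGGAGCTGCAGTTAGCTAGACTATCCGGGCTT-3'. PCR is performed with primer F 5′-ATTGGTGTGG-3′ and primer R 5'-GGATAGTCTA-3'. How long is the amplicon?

Scanning the template, ATTGGTGTGG occurs at positions 7–16; this primer anneals to the bottom strand there with its 3' end pointing downstream.
The reverse primer's reverse complement is TAGACTATCC, which matches the template at positions 45–54.
Amplicon spans positions 7–54: 48 bp.

48 bp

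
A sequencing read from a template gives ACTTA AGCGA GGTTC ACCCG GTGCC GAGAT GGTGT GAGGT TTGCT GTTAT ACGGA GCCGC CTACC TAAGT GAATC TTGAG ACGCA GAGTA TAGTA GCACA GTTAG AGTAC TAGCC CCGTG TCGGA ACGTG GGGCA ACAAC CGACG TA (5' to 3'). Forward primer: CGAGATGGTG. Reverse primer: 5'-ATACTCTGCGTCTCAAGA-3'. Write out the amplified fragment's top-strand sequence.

The forward primer matches the template at positions 25–34.
Reverse complement of the reverse primer: TCTTGAGACGCAGAGTAT. This occurs on the top strand at positions 74–91.
The product is the template from position 25 through 91 (67 bp).

5'-CGAGATGGTGTGAGGTTTGCTGTTATACGGAGCCGCCTACCTAAGTGAATCTTGAGACGCAGAGTAT-3'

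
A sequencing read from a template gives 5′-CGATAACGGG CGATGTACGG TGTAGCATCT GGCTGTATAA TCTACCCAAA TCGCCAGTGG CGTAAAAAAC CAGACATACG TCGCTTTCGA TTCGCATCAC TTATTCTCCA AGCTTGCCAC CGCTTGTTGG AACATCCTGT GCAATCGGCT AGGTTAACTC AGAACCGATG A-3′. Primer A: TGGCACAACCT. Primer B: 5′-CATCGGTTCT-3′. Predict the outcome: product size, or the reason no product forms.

No product — primer A has no binding site in the template.

Primer A (TGGCACAACCT) does not match the top strand, and its reverse complement AGGTTGTGCCA does not match either.
With no annealing site for primer A, no amplification occurs.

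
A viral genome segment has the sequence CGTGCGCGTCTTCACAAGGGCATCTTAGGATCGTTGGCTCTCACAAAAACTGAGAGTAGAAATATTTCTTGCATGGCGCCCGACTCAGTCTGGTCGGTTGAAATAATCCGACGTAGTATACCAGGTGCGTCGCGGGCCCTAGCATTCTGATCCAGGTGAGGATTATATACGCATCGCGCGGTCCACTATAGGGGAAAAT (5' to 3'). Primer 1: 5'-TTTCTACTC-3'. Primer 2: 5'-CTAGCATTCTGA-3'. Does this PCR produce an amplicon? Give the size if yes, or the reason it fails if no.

Primer 1 (TTTCTACTC) has reverse complement GAGTAGAAA, which matches the top strand at positions 54–62; primer 1 anneals to the top strand there with its 3' end pointing upstream toward position 54.
Primer 2 (CTAGCATTCTGA) matches the top strand directly at positions 139–150; it anneals to the bottom strand with its 3' end pointing downstream toward position 150.
The 3' ends diverge (primer 1 extends toward position 1, primer 2 toward position 199), so the primers never converge on a shared product.

No product — the primers' 3' ends point away from each other.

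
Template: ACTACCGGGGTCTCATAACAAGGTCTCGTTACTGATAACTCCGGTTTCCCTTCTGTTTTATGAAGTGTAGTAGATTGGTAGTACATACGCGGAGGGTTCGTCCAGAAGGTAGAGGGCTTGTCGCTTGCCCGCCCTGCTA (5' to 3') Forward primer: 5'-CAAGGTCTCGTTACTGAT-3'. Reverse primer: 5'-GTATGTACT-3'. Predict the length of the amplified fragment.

Forward primer CAAGGTCTCGTTACTGAT is found on the top strand at positions 19–36.
The reverse primer's reverse complement is AGTACATAC, which matches the template at positions 80–88.
The product runs from position 19 to position 88, so its length is 88 − 19 + 1 = 70 bp.

70 bp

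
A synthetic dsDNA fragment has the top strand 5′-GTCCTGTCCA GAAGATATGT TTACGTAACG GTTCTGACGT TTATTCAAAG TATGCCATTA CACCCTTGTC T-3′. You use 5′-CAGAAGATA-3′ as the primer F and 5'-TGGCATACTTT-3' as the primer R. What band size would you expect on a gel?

Scanning the template, CAGAAGATA occurs at positions 9–17; this primer anneals to the bottom strand there with its 3' end pointing downstream.
The reverse primer's reverse complement is AAAGTATGCCA, which matches the template at positions 47–57.
Product length = (reverse-primer end) − (forward-primer start) + 1 = 57 − 9 + 1 = 49 bp.

49 bp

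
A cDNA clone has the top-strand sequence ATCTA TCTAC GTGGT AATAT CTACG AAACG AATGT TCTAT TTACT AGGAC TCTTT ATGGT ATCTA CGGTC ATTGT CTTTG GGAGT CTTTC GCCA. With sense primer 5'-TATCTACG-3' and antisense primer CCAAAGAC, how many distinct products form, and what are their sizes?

Three products: 78 bp, 64 bp, 22 bp

The forward primer TATCTACG matches the top strand at positions 4–11, 18–25, 60–67.
The reverse primer's reverse complement is GTCTTTGG, matching at positions 74–81.
Each forward site pairs with the reverse site to give a product ending at position 81: sizes 78, 64, 22 bp.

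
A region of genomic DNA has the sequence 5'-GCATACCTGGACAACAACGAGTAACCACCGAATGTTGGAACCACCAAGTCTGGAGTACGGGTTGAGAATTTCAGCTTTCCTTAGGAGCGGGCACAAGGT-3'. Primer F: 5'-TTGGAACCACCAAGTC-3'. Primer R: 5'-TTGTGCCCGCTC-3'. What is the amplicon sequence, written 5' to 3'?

Scanning the template, TTGGAACCACCAAGTC occurs at positions 35–50; this primer anneals to the bottom strand there with its 3' end pointing downstream.
The reverse primer's reverse complement is GAGCGGGCACAA, which matches the template at positions 85–96.
The product is the template from position 35 through 96 (62 bp).

5'-TTGGAACCACCAAGTCTGGAGTACGGGTTGAGAATTTCAGCTTTCCTTAGGAGCGGGCACAA-3'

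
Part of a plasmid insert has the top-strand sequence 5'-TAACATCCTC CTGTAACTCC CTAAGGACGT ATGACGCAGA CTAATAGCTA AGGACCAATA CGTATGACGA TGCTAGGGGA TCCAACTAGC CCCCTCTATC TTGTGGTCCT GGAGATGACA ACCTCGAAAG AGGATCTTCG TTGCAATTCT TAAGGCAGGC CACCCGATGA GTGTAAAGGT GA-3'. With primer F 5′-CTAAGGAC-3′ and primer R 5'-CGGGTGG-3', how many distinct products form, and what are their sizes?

The forward primer CTAAGGAC matches the top strand at positions 21–28, 48–55.
The reverse primer's reverse complement is CCACCCG, matching at positions 160–166.
Each forward site pairs with the reverse site to give a product ending at position 166: sizes 146, 119 bp.

Two products: 146 bp, 119 bp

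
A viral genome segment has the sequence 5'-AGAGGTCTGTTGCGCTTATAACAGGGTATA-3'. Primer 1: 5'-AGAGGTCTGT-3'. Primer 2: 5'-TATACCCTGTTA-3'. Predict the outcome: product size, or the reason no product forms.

Primer 1 (AGAGGTCTGT) matches the top strand at positions 1–10; it acts as a forward primer.
Primer 2's reverse complement is TAACAGGGTATA, matching the top strand at positions 19–30; it acts as a reverse primer.
The 3' ends face each other across positions 1–30, giving a 30 bp product.

Yes — a 30 bp product.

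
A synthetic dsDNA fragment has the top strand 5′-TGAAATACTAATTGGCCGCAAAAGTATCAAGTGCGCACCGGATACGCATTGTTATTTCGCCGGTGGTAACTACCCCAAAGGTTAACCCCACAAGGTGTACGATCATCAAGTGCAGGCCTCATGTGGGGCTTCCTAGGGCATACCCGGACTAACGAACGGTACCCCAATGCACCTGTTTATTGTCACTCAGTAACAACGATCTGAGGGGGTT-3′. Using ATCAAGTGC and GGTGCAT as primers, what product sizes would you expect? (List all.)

148 bp, 69 bp

The forward primer ATCAAGTGC matches the top strand at positions 26–34, 105–113.
The reverse primer's reverse complement is ATGCACC, matching at positions 167–173.
Each forward site pairs with the reverse site to give a product ending at position 173: sizes 148, 69 bp.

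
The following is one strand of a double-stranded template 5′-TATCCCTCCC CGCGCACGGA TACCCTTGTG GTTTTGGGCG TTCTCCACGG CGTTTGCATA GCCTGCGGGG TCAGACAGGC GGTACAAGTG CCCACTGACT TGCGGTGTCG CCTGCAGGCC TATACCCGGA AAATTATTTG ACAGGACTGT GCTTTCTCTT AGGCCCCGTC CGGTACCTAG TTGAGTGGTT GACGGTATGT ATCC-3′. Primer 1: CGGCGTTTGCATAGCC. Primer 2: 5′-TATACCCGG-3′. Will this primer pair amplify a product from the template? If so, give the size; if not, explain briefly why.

Primer 1 (CGGCGTTTGCATAGCC) matches the top strand at positions 48–63 (3' end points downstream).
Primer 2 (TATACCCGG) also matches the top strand directly, at positions 121–129 — its reverse complement CCGGGTATA is not present.
Both primers anneal to the bottom strand with 3' ends pointing the same way, so neither can prime synthesis back toward the other.

No product — both primers anneal to the same strand and extend in the same direction.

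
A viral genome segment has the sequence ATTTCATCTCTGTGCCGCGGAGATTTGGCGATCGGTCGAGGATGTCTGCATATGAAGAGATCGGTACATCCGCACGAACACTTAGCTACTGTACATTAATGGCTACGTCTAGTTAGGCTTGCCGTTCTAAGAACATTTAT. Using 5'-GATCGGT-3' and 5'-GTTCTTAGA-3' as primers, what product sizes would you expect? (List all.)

The forward primer GATCGGT matches the top strand at positions 30–36, 59–65.
The reverse primer's reverse complement is TCTAAGAAC, matching at positions 126–134.
Each forward site pairs with the reverse site to give a product ending at position 134: sizes 105, 76 bp.

105 bp, 76 bp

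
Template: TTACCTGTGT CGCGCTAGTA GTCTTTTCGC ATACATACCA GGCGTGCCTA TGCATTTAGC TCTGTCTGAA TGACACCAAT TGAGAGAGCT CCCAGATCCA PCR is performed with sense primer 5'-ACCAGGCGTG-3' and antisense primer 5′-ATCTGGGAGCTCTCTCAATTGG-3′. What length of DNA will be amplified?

61 bp

Scanning the template, ACCAGGCGTG occurs at positions 37–46; this primer anneals to the bottom strand there with its 3' end pointing downstream.
Reverse complement of the reverse primer: CCAATTGAGAGAGCTCCCAGAT. This occurs on the top strand at positions 76–97.
The product runs from position 37 to position 97, so its length is 97 − 37 + 1 = 61 bp.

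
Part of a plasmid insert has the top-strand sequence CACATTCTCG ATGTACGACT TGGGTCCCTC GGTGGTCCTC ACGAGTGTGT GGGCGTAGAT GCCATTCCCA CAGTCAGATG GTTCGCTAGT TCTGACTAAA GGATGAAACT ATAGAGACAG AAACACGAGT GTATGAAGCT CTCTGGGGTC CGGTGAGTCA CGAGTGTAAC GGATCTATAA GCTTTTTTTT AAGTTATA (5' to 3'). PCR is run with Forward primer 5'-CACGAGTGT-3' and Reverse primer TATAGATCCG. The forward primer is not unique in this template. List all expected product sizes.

The forward primer CACGAGTGT matches the top strand at positions 40–48, 124–132, 159–167.
The reverse primer's reverse complement is CGGATCTATA, matching at positions 170–179.
Each forward site pairs with the reverse site to give a product ending at position 179: sizes 140, 56, 21 bp.

140 bp, 56 bp, 21 bp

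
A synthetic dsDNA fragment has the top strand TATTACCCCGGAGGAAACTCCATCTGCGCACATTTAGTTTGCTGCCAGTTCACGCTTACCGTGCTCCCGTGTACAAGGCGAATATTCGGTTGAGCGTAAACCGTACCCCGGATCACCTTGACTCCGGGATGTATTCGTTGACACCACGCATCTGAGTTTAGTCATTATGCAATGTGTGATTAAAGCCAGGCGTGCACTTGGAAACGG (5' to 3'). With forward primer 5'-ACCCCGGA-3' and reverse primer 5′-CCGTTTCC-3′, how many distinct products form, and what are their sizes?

The forward primer ACCCCGGA matches the top strand at positions 5–12, 105–112.
The reverse primer's reverse complement is GGAAACGG, matching at positions 200–207.
Each forward site pairs with the reverse site to give a product ending at position 207: sizes 203, 103 bp.

Two products: 203 bp, 103 bp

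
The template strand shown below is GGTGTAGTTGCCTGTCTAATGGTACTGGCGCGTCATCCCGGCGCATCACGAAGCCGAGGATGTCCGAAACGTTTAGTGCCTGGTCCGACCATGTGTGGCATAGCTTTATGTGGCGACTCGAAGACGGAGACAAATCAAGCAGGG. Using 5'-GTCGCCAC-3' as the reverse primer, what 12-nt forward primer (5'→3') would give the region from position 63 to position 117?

The reverse primer's reverse complement GTGGCGAC matches the template at positions 110–117; the product starts at position 63.
The forward primer is identical to the top strand over positions 63–74: TCCGAAACGTTT.

5'-TCCGAAACGTTT-3'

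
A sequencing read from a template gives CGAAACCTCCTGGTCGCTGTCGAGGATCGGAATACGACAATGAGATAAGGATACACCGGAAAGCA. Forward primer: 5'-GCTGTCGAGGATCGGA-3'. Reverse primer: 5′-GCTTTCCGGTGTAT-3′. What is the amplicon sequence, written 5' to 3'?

Forward primer GCTGTCGAGGATCGGA is found on the top strand at positions 16–31.
The reverse primer's reverse complement is ATACACCGGAAAGC, which matches the template at positions 51–64.
The product is the template from position 16 through 64 (49 bp).

5'-GCTGTCGAGGATCGGAATACGACAATGAGATAAGGATACACCGGAAAGC-3'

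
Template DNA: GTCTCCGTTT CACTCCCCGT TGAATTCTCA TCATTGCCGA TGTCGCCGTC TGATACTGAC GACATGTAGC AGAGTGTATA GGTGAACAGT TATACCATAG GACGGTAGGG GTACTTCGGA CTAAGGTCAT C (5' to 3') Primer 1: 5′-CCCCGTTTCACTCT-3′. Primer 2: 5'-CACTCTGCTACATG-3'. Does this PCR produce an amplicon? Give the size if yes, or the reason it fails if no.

No product — primer 1 has no binding site in the template.

Primer 1 (CCCCGTTTCACTCT) does not match the top strand, and its reverse complement AGAGTGAAACGGGG does not match either.
With no annealing site for primer 1, no amplification occurs.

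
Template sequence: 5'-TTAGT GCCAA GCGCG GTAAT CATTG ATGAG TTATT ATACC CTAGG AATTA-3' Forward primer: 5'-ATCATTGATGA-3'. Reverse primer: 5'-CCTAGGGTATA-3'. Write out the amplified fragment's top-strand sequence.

The forward primer matches the template at positions 19–29.
Reverse complement of the reverse primer: TATACCCTAGG. This occurs on the top strand at positions 35–45.
The product is the template from position 19 through 45 (27 bp).

5'-ATCATTGATGAGTTATTATACCCTAGG-3'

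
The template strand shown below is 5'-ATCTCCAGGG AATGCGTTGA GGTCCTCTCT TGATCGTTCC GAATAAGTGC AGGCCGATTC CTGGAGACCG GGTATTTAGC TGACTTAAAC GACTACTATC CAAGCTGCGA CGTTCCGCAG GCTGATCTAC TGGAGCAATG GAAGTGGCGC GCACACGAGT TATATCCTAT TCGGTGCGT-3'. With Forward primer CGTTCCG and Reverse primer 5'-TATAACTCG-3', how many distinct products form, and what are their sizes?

Two products: 130 bp, 54 bp

The forward primer CGTTCCG matches the top strand at positions 35–41, 111–117.
The reverse primer's reverse complement is CGAGTTATA, matching at positions 156–164.
Each forward site pairs with the reverse site to give a product ending at position 164: sizes 130, 54 bp.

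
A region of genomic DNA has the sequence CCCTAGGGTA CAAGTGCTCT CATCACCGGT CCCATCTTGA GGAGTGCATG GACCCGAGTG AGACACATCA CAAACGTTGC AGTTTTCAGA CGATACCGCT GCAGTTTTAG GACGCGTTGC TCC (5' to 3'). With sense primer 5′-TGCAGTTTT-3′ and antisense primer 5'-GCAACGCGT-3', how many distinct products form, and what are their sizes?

The forward primer TGCAGTTTT matches the top strand at positions 78–86, 100–108.
The reverse primer's reverse complement is ACGCGTTGC, matching at positions 112–120.
Each forward site pairs with the reverse site to give a product ending at position 120: sizes 43, 21 bp.

Two products: 43 bp, 21 bp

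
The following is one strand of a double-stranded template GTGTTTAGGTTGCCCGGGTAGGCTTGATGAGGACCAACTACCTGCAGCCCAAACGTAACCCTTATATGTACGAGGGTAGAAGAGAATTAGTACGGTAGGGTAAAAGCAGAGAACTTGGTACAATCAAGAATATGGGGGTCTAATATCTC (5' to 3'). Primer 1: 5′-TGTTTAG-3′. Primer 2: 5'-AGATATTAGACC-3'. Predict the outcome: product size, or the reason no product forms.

Yes — a 147 bp product.

Primer 1 (TGTTTAG) matches the top strand at positions 2–8; it acts as a forward primer.
Primer 2's reverse complement is GGTCTAATATCT, matching the top strand at positions 137–148; it acts as a reverse primer.
The 3' ends face each other across positions 2–148, giving a 147 bp product.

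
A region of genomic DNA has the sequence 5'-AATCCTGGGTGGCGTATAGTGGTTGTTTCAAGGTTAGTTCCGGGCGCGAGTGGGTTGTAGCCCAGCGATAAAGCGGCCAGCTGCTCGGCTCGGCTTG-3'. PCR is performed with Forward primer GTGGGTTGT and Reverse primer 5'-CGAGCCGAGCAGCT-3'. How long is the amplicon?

Forward primer GTGGGTTGT is found on the top strand at positions 50–58.
Taking the reverse complement of CGAGCCGAGCAGCT gives AGCTGCTCGGCTCG, found at positions 79–92 on the template; the primer anneals here to the top strand with its 3' end pointing upstream.
The product runs from position 50 to position 92, so its length is 92 − 50 + 1 = 43 bp.

43 bp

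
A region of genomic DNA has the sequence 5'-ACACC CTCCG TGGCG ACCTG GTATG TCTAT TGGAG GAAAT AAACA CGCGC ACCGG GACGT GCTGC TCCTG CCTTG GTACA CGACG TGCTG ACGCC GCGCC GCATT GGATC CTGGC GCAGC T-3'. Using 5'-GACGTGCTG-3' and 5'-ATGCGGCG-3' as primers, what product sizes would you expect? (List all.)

49 bp, 23 bp

The forward primer GACGTGCTG matches the top strand at positions 56–64, 82–90.
The reverse primer's reverse complement is CGCCGCAT, matching at positions 97–104.
Each forward site pairs with the reverse site to give a product ending at position 104: sizes 49, 23 bp.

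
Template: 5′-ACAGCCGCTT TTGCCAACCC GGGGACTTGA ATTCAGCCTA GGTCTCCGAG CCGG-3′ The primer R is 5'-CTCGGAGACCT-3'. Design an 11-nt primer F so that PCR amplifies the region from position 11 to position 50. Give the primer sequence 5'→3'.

The reverse primer's reverse complement AGGTCTCCGAG matches the template at positions 40–50; the product starts at position 11.
The forward primer is identical to the top strand over positions 11–21: TTGCCAACCCG.

5'-TTGCCAACCCG-3'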